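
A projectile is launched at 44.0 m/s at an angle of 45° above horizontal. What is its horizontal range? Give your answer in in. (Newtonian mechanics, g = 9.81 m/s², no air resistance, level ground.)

R = v₀² × sin(2θ) / g = 44.0² × sin(2 × 45°) / 9.81 = 1936.0 × 1.0 / 9.81 = 197.35 m
R = 197.35 m / 0.0254 = 7770 in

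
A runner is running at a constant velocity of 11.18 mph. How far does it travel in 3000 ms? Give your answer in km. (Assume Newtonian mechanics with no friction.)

v = 11.18 mph × 0.44704 = 4.99791 m/s
t = 3000 ms × 0.001 = 3.0 s
d = v × t = 4.99791 × 3.0 = 14.9937 m
d = 14.9937 m / 1000.0 = 0.01499 km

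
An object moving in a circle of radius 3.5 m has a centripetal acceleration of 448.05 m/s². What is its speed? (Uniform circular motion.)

v = √(a_c × r) = √(448.05 × 3.5) = 39.6 m/s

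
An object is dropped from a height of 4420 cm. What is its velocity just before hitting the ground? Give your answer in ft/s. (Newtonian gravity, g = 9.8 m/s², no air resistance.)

h = 4420 cm × 0.01 = 44.2 m
v = √(2gh) = √(2 × 9.8 × 44.2) = 29.4333 m/s
v = 29.4333 m/s / 0.3048 = 96.57 ft/s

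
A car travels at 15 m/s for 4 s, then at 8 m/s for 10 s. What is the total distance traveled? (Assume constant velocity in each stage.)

d₁ = v₁t₁ = 15 × 4 = 60 m
d₂ = v₂t₂ = 8 × 10 = 80 m
d_total = 60 + 80 = 140 m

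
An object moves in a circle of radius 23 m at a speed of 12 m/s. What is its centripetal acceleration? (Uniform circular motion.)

a_c = v²/r = 12²/23 = 144/23 = 6.26 m/s²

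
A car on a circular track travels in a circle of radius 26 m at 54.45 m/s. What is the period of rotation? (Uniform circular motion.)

T = 2πr/v = 2π×26/54.45 = 3.0 s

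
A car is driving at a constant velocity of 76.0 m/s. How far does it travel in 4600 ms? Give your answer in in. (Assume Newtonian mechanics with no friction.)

t = 4600 ms × 0.001 = 4.6 s
d = v × t = 76.0 × 4.6 = 349.6 m
d = 349.6 m / 0.0254 = 13760 in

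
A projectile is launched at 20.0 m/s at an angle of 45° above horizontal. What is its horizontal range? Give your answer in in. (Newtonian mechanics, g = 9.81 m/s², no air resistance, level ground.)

R = v₀² × sin(2θ) / g = 20.0² × sin(2 × 45°) / 9.81 = 400.0 × 1.0 / 9.81 = 40.7747 m
R = 40.7747 m / 0.0254 = 1605 in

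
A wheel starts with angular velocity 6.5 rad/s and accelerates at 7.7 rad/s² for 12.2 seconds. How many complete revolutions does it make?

θ = ω₀t + ½αt² = 6.5×12.2 + ½×7.7×12.2² = 652.334 rad
Total revolutions = θ/(2π) = 652.334/(2π) = 103.82
Complete revolutions = ⌊103.82⌋ = 103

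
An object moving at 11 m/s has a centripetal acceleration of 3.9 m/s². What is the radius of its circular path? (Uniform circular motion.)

r = v²/a_c = 11²/3.9 = 31.03 m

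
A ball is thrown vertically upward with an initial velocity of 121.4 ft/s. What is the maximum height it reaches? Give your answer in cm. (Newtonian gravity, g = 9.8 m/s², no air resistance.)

v₀ = 121.4 ft/s × 0.3048 = 37.0027 m/s
h_max = v₀² / (2g) = 37.0027² / (2 × 9.8) = 1369.2 / 19.6 = 69.8571 m
h_max = 69.8571 m / 0.01 = 6986 cm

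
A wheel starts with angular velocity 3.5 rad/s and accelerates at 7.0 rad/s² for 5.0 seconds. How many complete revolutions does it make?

θ = ω₀t + ½αt² = 3.5×5.0 + ½×7.0×5.0² = 105.0 rad
Total revolutions = θ/(2π) = 105.0/(2π) = 16.71
Complete revolutions = ⌊16.71⌋ = 16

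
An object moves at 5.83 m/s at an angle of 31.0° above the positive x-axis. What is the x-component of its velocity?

vₓ = v cos(θ) = 5.83 × cos(31.0°) = 5.0 m/s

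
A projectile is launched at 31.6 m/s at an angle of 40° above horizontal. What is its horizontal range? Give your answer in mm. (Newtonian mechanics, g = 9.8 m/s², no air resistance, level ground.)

R = v₀² × sin(2θ) / g = 31.6² × sin(2 × 40°) / 9.8 = 998.56 × 0.984808 / 9.8 = 100.346 m
R = 100.346 m / 0.001 = 100300 mm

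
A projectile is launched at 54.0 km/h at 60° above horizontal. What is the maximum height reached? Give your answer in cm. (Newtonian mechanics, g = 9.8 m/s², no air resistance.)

v₀ = 54.0 km/h × 0.2777777777777778 = 15.0 m/s
H = v₀² × sin²(θ) / (2g) = 15.0² × sin(60°)² / (2 × 9.8) = 225.0 × 0.75 / 19.6 = 8.60969 m
H = 8.60969 m / 0.01 = 861.0 cm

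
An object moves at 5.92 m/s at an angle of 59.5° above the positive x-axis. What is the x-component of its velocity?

vₓ = v cos(θ) = 5.92 × cos(59.5°) = 3.0 m/s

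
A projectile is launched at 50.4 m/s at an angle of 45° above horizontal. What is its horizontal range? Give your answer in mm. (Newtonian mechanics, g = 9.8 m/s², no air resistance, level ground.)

R = v₀² × sin(2θ) / g = 50.4² × sin(2 × 45°) / 9.8 = 2540.16 × 1.0 / 9.8 = 259.2 m
R = 259.2 m / 0.001 = 259200 mm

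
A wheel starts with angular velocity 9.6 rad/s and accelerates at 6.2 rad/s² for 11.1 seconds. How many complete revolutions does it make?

θ = ω₀t + ½αt² = 9.6×11.1 + ½×6.2×11.1² = 488.511 rad
Total revolutions = θ/(2π) = 488.511/(2π) = 77.75
Complete revolutions = ⌊77.75⌋ = 77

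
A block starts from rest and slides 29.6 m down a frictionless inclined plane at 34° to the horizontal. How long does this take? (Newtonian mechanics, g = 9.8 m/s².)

a = g sin(θ) = 9.8 × sin(34°) = 5.4801 m/s²
t = √(2d/a) = √(2 × 29.6 / 5.4801) = 3.29 s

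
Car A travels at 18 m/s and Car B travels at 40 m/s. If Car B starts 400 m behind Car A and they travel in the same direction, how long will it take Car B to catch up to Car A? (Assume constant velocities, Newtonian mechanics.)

Relative speed: v_rel = 40 - 18 = 22 m/s
Time to catch: t = d₀/v_rel = 400/22 = 18.18 s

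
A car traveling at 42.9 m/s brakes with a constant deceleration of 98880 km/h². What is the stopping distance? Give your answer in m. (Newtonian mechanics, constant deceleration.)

a = 98880 km/h² × 7.716049382716049e-05 = 7.62963 m/s²
d = v₀² / (2a) = 42.9² / (2 × 7.62963) = 1840.41 / 15.2593 = 120.6 m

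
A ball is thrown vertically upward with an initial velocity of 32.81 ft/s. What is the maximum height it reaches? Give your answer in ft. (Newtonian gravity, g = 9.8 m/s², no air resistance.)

v₀ = 32.81 ft/s × 0.3048 = 10.0005 m/s
h_max = v₀² / (2g) = 10.0005² / (2 × 9.8) = 100.01 / 19.6 = 5.10255 m
h_max = 5.10255 m / 0.3048 = 16.74 ft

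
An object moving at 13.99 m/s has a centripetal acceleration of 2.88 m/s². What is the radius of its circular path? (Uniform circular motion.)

r = v²/a_c = 13.99²/2.88 = 67.96 m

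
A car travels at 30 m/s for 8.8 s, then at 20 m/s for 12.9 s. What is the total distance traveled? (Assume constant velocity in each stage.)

d₁ = v₁t₁ = 30 × 8.8 = 264.0 m
d₂ = v₂t₂ = 20 × 12.9 = 258.0 m
d_total = 264.0 + 258.0 = 522.0 m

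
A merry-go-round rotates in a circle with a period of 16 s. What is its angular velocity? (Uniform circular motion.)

ω = 2π/T = 2π/16 = 0.3927 rad/s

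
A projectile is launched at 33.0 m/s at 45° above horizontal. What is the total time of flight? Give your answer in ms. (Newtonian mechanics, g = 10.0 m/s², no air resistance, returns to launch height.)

T = 2 × v₀ × sin(θ) / g = 2 × 33.0 × sin(45°) / 10.0 = 2 × 33.0 × 0.707107 / 10.0 = 4.66691 s
T = 4.66691 s / 0.001 = 4667 ms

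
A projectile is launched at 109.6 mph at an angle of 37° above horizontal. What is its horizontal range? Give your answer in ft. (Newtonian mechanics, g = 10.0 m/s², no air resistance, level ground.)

v₀ = 109.6 mph × 0.44704 = 48.9956 m/s
R = v₀² × sin(2θ) / g = 48.9956² × sin(2 × 37°) / 10.0 = 2400.57 × 0.961262 / 10.0 = 230.758 m
R = 230.758 m / 0.3048 = 757.1 ft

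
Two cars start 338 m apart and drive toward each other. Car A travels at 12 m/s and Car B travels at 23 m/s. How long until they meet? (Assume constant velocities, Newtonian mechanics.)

Combined speed: v_combined = 12 + 23 = 35 m/s
Time to meet: t = d/v_combined = 338/35 = 9.66 s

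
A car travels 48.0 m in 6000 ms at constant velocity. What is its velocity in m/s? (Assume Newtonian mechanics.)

t = 6000 ms × 0.001 = 6.0 s
v = d / t = 48.0 / 6.0 = 8.0 m/s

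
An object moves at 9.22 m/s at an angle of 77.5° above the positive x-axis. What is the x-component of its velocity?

vₓ = v cos(θ) = 9.22 × cos(77.5°) = 2.0 m/s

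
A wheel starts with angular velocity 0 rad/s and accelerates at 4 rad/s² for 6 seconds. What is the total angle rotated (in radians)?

θ = ω₀t + ½αt² = 0×6 + ½×4×6² = 72.0 rad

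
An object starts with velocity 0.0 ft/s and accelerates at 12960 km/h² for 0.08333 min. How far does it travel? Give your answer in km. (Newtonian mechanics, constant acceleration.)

v₀ = 0.0 ft/s × 0.3048 = 0.0 m/s
a = 12960 km/h² × 7.716049382716049e-05 = 1.0 m/s²
t = 0.08333 min × 60.0 = 4.9998 s
d = v₀ × t + ½ × a × t² = 0.0 × 4.9998 + 0.5 × 1.0 × 4.9998² = 12.499 m
d = 12.499 m / 1000.0 = 0.0125 km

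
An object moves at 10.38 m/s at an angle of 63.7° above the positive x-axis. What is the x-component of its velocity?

vₓ = v cos(θ) = 10.38 × cos(63.7°) = 4.6 m/s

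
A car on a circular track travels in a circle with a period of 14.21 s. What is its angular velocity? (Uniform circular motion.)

ω = 2π/T = 2π/14.21 = 0.4422 rad/s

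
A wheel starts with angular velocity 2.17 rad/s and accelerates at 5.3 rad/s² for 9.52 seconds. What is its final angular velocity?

ω = ω₀ + αt = 2.17 + 5.3 × 9.52 = 52.63 rad/s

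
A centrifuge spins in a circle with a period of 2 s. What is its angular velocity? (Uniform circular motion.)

ω = 2π/T = 2π/2 = 3.1416 rad/s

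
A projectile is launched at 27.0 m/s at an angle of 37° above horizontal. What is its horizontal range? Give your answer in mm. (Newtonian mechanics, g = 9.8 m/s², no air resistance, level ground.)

R = v₀² × sin(2θ) / g = 27.0² × sin(2 × 37°) / 9.8 = 729.0 × 0.961262 / 9.8 = 71.5061 m
R = 71.5061 m / 0.001 = 71510 mm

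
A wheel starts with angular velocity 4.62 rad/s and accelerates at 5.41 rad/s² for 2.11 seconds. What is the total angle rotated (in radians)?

θ = ω₀t + ½αt² = 4.62×2.11 + ½×5.41×2.11² = 21.79 rad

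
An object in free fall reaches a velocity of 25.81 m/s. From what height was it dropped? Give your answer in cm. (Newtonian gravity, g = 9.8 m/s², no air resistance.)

h = v² / (2g) = 25.81² / (2 × 9.8) = 33.9876 m
h = 33.9876 m / 0.01 = 3399 cm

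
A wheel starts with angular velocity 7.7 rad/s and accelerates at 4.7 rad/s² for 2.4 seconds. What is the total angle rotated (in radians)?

θ = ω₀t + ½αt² = 7.7×2.4 + ½×4.7×2.4² = 32.02 rad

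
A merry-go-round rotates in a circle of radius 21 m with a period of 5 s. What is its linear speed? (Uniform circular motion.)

v = 2πr/T = 2π×21/5 = 26.39 m/s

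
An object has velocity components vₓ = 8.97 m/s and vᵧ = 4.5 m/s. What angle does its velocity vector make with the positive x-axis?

θ = arctan(vᵧ/vₓ) = arctan(4.5/8.97) = 26.64°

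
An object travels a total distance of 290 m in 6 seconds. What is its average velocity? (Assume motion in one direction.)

v_avg = Δd / Δt = 290 / 6 = 48.33 m/s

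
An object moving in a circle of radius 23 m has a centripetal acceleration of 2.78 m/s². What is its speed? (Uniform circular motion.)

v = √(a_c × r) = √(2.78 × 23) = 8.0 m/s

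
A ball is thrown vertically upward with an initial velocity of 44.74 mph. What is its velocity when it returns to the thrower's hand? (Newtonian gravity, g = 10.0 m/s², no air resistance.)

By conservation of energy (no air resistance), the ball returns to the throw height with the same speed as launch, but directed downward.
|v_ground| = v₀ = 44.74 mph
v_ground = 44.74 mph (downward)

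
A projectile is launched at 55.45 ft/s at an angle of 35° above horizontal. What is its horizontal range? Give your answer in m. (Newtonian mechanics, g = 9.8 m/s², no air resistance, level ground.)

v₀ = 55.45 ft/s × 0.3048 = 16.9012 m/s
R = v₀² × sin(2θ) / g = 16.9012² × sin(2 × 35°) / 9.8 = 285.651 × 0.939693 / 9.8 = 27.39 m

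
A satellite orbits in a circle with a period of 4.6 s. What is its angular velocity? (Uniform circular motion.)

ω = 2π/T = 2π/4.6 = 1.3659 rad/s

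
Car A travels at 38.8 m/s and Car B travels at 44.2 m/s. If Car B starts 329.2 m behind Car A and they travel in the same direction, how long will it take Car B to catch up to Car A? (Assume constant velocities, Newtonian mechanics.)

Relative speed: v_rel = 44.2 - 38.8 = 5.4 m/s
Time to catch: t = d₀/v_rel = 329.2/5.4 = 60.96 s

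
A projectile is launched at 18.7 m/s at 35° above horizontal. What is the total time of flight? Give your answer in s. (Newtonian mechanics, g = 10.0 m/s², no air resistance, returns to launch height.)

T = 2 × v₀ × sin(θ) / g = 2 × 18.7 × sin(35°) / 10.0 = 2 × 18.7 × 0.573576 / 10.0 = 2.145 s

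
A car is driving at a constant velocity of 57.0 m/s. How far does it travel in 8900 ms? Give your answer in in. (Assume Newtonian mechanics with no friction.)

t = 8900 ms × 0.001 = 8.9 s
d = v × t = 57.0 × 8.9 = 507.3 m
d = 507.3 m / 0.0254 = 19970 in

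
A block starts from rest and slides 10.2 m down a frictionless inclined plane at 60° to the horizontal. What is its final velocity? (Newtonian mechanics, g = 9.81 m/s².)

a = g sin(θ) = 9.81 × sin(60°) = 8.4957 m/s²
v = √(2ad) = √(2 × 8.4957 × 10.2) = 13.16 m/s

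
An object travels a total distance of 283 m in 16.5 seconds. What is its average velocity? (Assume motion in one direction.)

v_avg = Δd / Δt = 283 / 16.5 = 17.15 m/s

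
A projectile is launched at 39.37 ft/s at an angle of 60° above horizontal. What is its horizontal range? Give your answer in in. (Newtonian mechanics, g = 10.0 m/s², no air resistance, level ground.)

v₀ = 39.37 ft/s × 0.3048 = 12.0 m/s
R = v₀² × sin(2θ) / g = 12.0² × sin(2 × 60°) / 10.0 = 144.0 × 0.866025 / 10.0 = 12.4708 m
R = 12.4708 m / 0.0254 = 491.0 in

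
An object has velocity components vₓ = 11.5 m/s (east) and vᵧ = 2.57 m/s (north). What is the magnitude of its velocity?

|v| = √(vₓ² + vᵧ²) = √(11.5² + 2.57²) = √(138.8549) = 11.78 m/s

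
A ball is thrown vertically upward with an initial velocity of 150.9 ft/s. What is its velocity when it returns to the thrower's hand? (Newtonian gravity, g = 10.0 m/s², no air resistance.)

By conservation of energy (no air resistance), the ball returns to the throw height with the same speed as launch, but directed downward.
|v_ground| = v₀ = 150.9 ft/s
v_ground = 150.9 ft/s (downward)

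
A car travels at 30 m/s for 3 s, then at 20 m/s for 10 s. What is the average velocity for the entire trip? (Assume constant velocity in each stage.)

d₁ = v₁t₁ = 30 × 3 = 90 m
d₂ = v₂t₂ = 20 × 10 = 200 m
d_total = 290 m, t_total = 13 s
v_avg = d_total/t_total = 290/13 = 22.31 m/s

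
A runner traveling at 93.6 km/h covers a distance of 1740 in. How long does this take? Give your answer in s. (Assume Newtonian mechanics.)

d = 1740 in × 0.0254 = 44.196 m
v = 93.6 km/h × 0.2777777777777778 = 26.0 m/s
t = d / v = 44.196 / 26.0 = 1.7 s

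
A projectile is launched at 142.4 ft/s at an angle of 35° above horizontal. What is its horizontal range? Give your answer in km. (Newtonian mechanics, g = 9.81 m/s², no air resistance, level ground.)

v₀ = 142.4 ft/s × 0.3048 = 43.4035 m/s
R = v₀² × sin(2θ) / g = 43.4035² × sin(2 × 35°) / 9.81 = 1883.86 × 0.939693 / 9.81 = 180.454 m
R = 180.454 m / 1000.0 = 0.1805 km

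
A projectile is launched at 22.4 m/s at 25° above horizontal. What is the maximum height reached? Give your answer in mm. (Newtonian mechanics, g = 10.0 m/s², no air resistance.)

H = v₀² × sin²(θ) / (2g) = 22.4² × sin(25°)² / (2 × 10.0) = 501.76 × 0.178606 / 20.0 = 4.48087 m
H = 4.48087 m / 0.001 = 4481 mm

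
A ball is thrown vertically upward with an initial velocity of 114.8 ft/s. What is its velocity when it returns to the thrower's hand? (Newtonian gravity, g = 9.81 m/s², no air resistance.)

By conservation of energy (no air resistance), the ball returns to the throw height with the same speed as launch, but directed downward.
|v_ground| = v₀ = 114.8 ft/s
v_ground = 114.8 ft/s (downward)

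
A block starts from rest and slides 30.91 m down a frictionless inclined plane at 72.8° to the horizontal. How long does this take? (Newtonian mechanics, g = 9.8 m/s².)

a = g sin(θ) = 9.8 × sin(72.8°) = 9.3617 m/s²
t = √(2d/a) = √(2 × 30.91 / 9.3617) = 2.57 s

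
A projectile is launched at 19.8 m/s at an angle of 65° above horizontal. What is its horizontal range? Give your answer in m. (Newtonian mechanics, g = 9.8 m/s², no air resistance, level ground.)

R = v₀² × sin(2θ) / g = 19.8² × sin(2 × 65°) / 9.8 = 392.04 × 0.766044 / 9.8 = 30.64 m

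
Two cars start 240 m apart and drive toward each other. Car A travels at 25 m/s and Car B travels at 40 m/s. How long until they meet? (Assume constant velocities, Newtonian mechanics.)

Combined speed: v_combined = 25 + 40 = 65 m/s
Time to meet: t = d/v_combined = 240/65 = 3.69 s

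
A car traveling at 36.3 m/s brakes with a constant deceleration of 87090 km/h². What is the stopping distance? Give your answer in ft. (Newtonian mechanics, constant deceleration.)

a = 87090 km/h² × 7.716049382716049e-05 = 6.71991 m/s²
d = v₀² / (2a) = 36.3² / (2 × 6.71991) = 1317.69 / 13.4398 = 98.0439 m
d = 98.0439 m / 0.3048 = 321.7 ft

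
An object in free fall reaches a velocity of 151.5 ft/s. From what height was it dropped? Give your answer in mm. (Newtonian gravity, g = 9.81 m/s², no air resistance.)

v = 151.5 ft/s × 0.3048 = 46.1772 m/s
h = v² / (2g) = 46.1772² / (2 × 9.81) = 108.682 m
h = 108.682 m / 0.001 = 108700 mm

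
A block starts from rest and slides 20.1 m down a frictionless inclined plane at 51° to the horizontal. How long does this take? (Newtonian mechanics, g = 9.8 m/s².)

a = g sin(θ) = 9.8 × sin(51°) = 7.616 m/s²
t = √(2d/a) = √(2 × 20.1 / 7.616) = 2.3 s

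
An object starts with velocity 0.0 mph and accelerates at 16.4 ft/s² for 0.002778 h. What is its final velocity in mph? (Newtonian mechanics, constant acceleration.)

v₀ = 0.0 mph × 0.44704 = 0.0 m/s
a = 16.4 ft/s² × 0.3048 = 4.99872 m/s²
t = 0.002778 h × 3600.0 = 10.0008 s
v = v₀ + a × t = 0.0 + 4.99872 × 10.0008 = 49.9912 m/s
v = 49.9912 m/s / 0.44704 = 111.8 mph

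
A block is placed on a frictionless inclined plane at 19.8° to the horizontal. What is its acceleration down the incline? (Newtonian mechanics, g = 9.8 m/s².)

a = g sin(θ) = 9.8 × sin(19.8°) = 9.8 × 0.3387 = 3.32 m/s²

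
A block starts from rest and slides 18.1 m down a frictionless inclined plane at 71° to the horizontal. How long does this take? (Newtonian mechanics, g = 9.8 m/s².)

a = g sin(θ) = 9.8 × sin(71°) = 9.2661 m/s²
t = √(2d/a) = √(2 × 18.1 / 9.2661) = 1.98 s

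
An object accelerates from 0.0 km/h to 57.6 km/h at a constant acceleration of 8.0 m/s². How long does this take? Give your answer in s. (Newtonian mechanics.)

v₀ = 0.0 km/h × 0.2777777777777778 = 0.0 m/s
v = 57.6 km/h × 0.2777777777777778 = 16.0 m/s
t = (v - v₀) / a = (16.0 - 0.0) / 8.0 = 2.0 s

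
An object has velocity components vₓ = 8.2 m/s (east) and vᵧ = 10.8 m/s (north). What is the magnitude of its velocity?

|v| = √(vₓ² + vᵧ²) = √(8.2² + 10.8²) = √(183.88) = 13.56 m/s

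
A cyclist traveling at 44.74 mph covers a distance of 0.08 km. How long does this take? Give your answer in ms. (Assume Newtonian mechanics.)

d = 0.08 km × 1000.0 = 80.0 m
v = 44.74 mph × 0.44704 = 20.0006 m/s
t = d / v = 80.0 / 20.0006 = 3.99988 s
t = 3.99988 s / 0.001 = 4000 ms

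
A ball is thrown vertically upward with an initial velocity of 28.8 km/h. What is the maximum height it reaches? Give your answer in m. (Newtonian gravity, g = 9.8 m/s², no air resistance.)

v₀ = 28.8 km/h × 0.2777777777777778 = 8.0 m/s
h_max = v₀² / (2g) = 8.0² / (2 × 9.8) = 64.0 / 19.6 = 3.265 m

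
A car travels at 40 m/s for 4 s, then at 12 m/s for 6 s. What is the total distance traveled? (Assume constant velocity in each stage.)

d₁ = v₁t₁ = 40 × 4 = 160 m
d₂ = v₂t₂ = 12 × 6 = 72 m
d_total = 160 + 72 = 232 m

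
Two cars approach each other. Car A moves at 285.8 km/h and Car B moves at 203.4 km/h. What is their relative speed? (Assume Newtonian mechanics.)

v_rel = v_A + v_B = 285.8 + 203.4 = 489.2 km/h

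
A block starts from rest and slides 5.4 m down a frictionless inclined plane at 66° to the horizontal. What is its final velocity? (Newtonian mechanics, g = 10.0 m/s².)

a = g sin(θ) = 10.0 × sin(66°) = 9.1355 m/s²
v = √(2ad) = √(2 × 9.1355 × 5.4) = 9.93 m/s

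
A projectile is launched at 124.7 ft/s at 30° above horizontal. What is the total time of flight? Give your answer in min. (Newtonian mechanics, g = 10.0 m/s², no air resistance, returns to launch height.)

v₀ = 124.7 ft/s × 0.3048 = 38.0086 m/s
T = 2 × v₀ × sin(θ) / g = 2 × 38.0086 × sin(30°) / 10.0 = 2 × 38.0086 × 0.5 / 10.0 = 3.80086 s
T = 3.80086 s / 60.0 = 0.06335 min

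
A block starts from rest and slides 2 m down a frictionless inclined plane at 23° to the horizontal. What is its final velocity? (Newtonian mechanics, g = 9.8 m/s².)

a = g sin(θ) = 9.8 × sin(23°) = 3.8292 m/s²
v = √(2ad) = √(2 × 3.8292 × 2) = 3.91 m/s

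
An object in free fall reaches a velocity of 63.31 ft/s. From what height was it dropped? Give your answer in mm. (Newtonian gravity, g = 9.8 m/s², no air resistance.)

v = 63.31 ft/s × 0.3048 = 19.2969 m/s
h = v² / (2g) = 19.2969² / (2 × 9.8) = 18.9985 m
h = 18.9985 m / 0.001 = 19000 mm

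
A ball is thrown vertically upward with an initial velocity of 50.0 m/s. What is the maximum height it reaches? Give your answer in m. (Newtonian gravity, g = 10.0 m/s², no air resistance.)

h_max = v₀² / (2g) = 50.0² / (2 × 10.0) = 2500.0 / 20.0 = 125.0 m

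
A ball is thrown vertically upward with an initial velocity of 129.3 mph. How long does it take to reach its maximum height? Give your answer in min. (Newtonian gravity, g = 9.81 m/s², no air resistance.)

v₀ = 129.3 mph × 0.44704 = 57.8023 m/s
t_up = v₀ / g = 57.8023 / 9.81 = 5.89218 s
t_up = 5.89218 s / 60.0 = 0.0982 min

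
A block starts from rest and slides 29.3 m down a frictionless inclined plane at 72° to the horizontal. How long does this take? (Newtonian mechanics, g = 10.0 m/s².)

a = g sin(θ) = 10.0 × sin(72°) = 9.5106 m/s²
t = √(2d/a) = √(2 × 29.3 / 9.5106) = 2.48 s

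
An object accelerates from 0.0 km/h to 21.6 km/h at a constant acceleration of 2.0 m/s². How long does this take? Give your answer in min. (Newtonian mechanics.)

v₀ = 0.0 km/h × 0.2777777777777778 = 0.0 m/s
v = 21.6 km/h × 0.2777777777777778 = 6.0 m/s
t = (v - v₀) / a = (6.0 - 0.0) / 2.0 = 3.0 s
t = 3.0 s / 60.0 = 0.05 min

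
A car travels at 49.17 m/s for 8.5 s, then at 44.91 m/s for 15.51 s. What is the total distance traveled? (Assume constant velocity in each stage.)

d₁ = v₁t₁ = 49.17 × 8.5 = 417.945 m
d₂ = v₂t₂ = 44.91 × 15.51 = 696.5541 m
d_total = 417.945 + 696.5541 = 1114.5 m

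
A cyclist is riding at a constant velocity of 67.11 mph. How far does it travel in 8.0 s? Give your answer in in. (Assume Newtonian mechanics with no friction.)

v = 67.11 mph × 0.44704 = 30.0009 m/s
d = v × t = 30.0009 × 8.0 = 240.007 m
d = 240.007 m / 0.0254 = 9449 in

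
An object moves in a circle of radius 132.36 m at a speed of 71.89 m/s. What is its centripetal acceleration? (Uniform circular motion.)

a_c = v²/r = 71.89²/132.36 = 5168.1721/132.36 = 39.05 m/s²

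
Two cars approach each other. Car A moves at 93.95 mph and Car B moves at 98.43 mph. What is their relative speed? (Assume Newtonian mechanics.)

v_rel = v_A + v_B = 93.95 + 98.43 = 192.38 mph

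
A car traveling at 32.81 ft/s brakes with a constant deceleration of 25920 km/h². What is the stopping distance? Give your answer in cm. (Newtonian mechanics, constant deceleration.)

v₀ = 32.81 ft/s × 0.3048 = 10.0005 m/s
a = 25920 km/h² × 7.716049382716049e-05 = 2.0 m/s²
d = v₀² / (2a) = 10.0005² / (2 × 2.0) = 100.01 / 4.0 = 25.0025 m
d = 25.0025 m / 0.01 = 2500 cm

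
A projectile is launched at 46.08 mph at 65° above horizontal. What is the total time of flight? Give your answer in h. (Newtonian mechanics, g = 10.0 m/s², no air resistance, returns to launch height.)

v₀ = 46.08 mph × 0.44704 = 20.5996 m/s
T = 2 × v₀ × sin(θ) / g = 2 × 20.5996 × sin(65°) / 10.0 = 2 × 20.5996 × 0.906308 / 10.0 = 3.73392 s
T = 3.73392 s / 3600.0 = 0.001037 h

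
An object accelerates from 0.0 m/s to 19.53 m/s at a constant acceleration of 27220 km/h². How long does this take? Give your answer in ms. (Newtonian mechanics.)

a = 27220 km/h² × 7.716049382716049e-05 = 2.10031 m/s²
t = (v - v₀) / a = (19.53 - 0.0) / 2.10031 = 9.29863 s
t = 9.29863 s / 0.001 = 9299 ms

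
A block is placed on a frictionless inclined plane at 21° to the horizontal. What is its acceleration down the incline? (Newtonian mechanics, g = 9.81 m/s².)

a = g sin(θ) = 9.81 × sin(21°) = 9.81 × 0.3584 = 3.52 m/s²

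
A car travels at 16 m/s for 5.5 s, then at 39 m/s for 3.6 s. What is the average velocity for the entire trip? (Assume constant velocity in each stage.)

d₁ = v₁t₁ = 16 × 5.5 = 88.0 m
d₂ = v₂t₂ = 39 × 3.6 = 140.4 m
d_total = 228.4 m, t_total = 9.1 s
v_avg = d_total/t_total = 228.4/9.1 = 25.1 m/s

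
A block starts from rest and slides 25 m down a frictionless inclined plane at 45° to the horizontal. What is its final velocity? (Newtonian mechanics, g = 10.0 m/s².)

a = g sin(θ) = 10.0 × sin(45°) = 7.0711 m/s²
v = √(2ad) = √(2 × 7.0711 × 25) = 18.8 m/s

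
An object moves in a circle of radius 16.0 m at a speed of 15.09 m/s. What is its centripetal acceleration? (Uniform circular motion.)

a_c = v²/r = 15.09²/16.0 = 227.7081/16.0 = 14.23 m/s²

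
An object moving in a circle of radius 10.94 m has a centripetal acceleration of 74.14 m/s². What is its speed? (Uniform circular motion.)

v = √(a_c × r) = √(74.14 × 10.94) = 28.48 m/s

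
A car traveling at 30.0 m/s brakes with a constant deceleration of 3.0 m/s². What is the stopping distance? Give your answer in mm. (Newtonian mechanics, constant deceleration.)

d = v₀² / (2a) = 30.0² / (2 × 3.0) = 900.0 / 6.0 = 150.0 m
d = 150.0 m / 0.001 = 150000 mm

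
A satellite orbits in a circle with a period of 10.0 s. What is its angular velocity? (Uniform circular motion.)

ω = 2π/T = 2π/10.0 = 0.6283 rad/s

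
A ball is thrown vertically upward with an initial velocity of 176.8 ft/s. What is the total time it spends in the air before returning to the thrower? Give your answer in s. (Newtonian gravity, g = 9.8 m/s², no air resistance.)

v₀ = 176.8 ft/s × 0.3048 = 53.8886 m/s
t_total = 2 × v₀ / g = 2 × 53.8886 / 9.8 = 11.0 s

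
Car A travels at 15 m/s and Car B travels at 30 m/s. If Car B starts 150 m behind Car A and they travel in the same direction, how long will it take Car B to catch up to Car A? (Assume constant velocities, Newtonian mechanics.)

Relative speed: v_rel = 30 - 15 = 15 m/s
Time to catch: t = d₀/v_rel = 150/15 = 10.0 s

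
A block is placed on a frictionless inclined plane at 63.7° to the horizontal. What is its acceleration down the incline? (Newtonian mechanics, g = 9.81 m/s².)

a = g sin(θ) = 9.81 × sin(63.7°) = 9.81 × 0.8965 = 8.79 m/s²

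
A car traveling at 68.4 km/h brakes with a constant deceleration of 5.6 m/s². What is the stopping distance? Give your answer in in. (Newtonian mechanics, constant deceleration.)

v₀ = 68.4 km/h × 0.2777777777777778 = 19.0 m/s
d = v₀² / (2a) = 19.0² / (2 × 5.6) = 361.0 / 11.2 = 32.2321 m
d = 32.2321 m / 0.0254 = 1269 in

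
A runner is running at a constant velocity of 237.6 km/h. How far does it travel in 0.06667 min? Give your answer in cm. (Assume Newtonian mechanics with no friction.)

v = 237.6 km/h × 0.2777777777777778 = 66.0 m/s
t = 0.06667 min × 60.0 = 4.0002 s
d = v × t = 66.0 × 4.0002 = 264.013 m
d = 264.013 m / 0.01 = 26400 cm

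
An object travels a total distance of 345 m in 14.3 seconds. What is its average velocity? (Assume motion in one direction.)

v_avg = Δd / Δt = 345 / 14.3 = 24.13 m/s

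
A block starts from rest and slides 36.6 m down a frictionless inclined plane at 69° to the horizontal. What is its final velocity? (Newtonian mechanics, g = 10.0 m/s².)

a = g sin(θ) = 10.0 × sin(69°) = 9.3358 m/s²
v = √(2ad) = √(2 × 9.3358 × 36.6) = 26.14 m/s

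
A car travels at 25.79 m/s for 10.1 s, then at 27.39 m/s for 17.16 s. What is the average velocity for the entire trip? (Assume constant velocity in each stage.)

d₁ = v₁t₁ = 25.79 × 10.1 = 260.479 m
d₂ = v₂t₂ = 27.39 × 17.16 = 470.0124 m
d_total = 730.4914 m, t_total = 27.26 s
v_avg = d_total/t_total = 730.4914/27.26 = 26.8 m/s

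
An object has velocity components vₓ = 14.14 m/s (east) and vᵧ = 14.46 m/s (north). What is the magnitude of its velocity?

|v| = √(vₓ² + vᵧ²) = √(14.14² + 14.46²) = √(409.0312) = 20.22 m/s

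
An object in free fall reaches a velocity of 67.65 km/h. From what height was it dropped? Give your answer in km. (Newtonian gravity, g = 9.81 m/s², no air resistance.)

v = 67.65 km/h × 0.2777777777777778 = 18.7917 m/s
h = v² / (2g) = 18.7917² / (2 × 9.81) = 17.9984 m
h = 17.9984 m / 1000.0 = 0.018 km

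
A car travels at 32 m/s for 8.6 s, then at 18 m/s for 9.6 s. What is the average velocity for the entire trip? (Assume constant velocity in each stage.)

d₁ = v₁t₁ = 32 × 8.6 = 275.2 m
d₂ = v₂t₂ = 18 × 9.6 = 172.8 m
d_total = 448.0 m, t_total = 18.2 s
v_avg = d_total/t_total = 448.0/18.2 = 24.62 m/s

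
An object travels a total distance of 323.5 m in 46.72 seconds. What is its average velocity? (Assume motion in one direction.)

v_avg = Δd / Δt = 323.5 / 46.72 = 6.92 m/s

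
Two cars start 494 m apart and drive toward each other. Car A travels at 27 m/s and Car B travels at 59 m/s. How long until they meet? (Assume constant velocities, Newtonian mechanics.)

Combined speed: v_combined = 27 + 59 = 86 m/s
Time to meet: t = d/v_combined = 494/86 = 5.74 s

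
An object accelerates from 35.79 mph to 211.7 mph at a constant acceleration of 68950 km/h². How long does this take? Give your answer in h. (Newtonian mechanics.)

v₀ = 35.79 mph × 0.44704 = 15.9996 m/s
v = 211.7 mph × 0.44704 = 94.6384 m/s
a = 68950 km/h² × 7.716049382716049e-05 = 5.32022 m/s²
t = (v - v₀) / a = (94.6384 - 15.9996) / 5.32022 = 14.7811 s
t = 14.7811 s / 3600.0 = 0.004106 h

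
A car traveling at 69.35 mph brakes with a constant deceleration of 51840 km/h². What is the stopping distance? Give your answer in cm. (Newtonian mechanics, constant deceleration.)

v₀ = 69.35 mph × 0.44704 = 31.0022 m/s
a = 51840 km/h² × 7.716049382716049e-05 = 4.0 m/s²
d = v₀² / (2a) = 31.0022² / (2 × 4.0) = 961.136 / 8.0 = 120.142 m
d = 120.142 m / 0.01 = 12010 cm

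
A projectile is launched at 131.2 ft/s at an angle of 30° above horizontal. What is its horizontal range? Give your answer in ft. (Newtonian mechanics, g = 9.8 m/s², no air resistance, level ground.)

v₀ = 131.2 ft/s × 0.3048 = 39.9898 m/s
R = v₀² × sin(2θ) / g = 39.9898² × sin(2 × 30°) / 9.8 = 1599.18 × 0.866025 / 9.8 = 141.319 m
R = 141.319 m / 0.3048 = 463.6 ft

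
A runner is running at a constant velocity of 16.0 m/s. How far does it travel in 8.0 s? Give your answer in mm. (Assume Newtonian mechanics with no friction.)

d = v × t = 16.0 × 8.0 = 128.0 m
d = 128.0 m / 0.001 = 128000 mm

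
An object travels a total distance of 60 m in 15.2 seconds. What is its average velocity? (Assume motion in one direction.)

v_avg = Δd / Δt = 60 / 15.2 = 3.95 m/s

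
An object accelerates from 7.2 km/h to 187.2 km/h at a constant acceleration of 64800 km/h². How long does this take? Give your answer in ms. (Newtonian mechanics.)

v₀ = 7.2 km/h × 0.2777777777777778 = 2.0 m/s
v = 187.2 km/h × 0.2777777777777778 = 52.0 m/s
a = 64800 km/h² × 7.716049382716049e-05 = 5.0 m/s²
t = (v - v₀) / a = (52.0 - 2.0) / 5.0 = 10.0 s
t = 10.0 s / 0.001 = 10000 ms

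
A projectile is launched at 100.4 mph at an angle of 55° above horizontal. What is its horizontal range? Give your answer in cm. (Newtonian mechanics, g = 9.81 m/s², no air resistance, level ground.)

v₀ = 100.4 mph × 0.44704 = 44.8828 m/s
R = v₀² × sin(2θ) / g = 44.8828² × sin(2 × 55°) / 9.81 = 2014.47 × 0.939693 / 9.81 = 192.965 m
R = 192.965 m / 0.01 = 19300 cm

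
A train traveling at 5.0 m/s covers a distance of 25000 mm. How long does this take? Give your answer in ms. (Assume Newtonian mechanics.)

d = 25000 mm × 0.001 = 25.0 m
t = d / v = 25.0 / 5.0 = 5.0 s
t = 5.0 s / 0.001 = 5000 ms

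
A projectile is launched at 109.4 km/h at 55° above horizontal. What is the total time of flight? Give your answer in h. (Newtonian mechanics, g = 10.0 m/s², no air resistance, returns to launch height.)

v₀ = 109.4 km/h × 0.2777777777777778 = 30.3889 m/s
T = 2 × v₀ × sin(θ) / g = 2 × 30.3889 × sin(55°) / 10.0 = 2 × 30.3889 × 0.819152 / 10.0 = 4.97863 s
T = 4.97863 s / 3600.0 = 0.001383 h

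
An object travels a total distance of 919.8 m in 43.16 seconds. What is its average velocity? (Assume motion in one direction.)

v_avg = Δd / Δt = 919.8 / 43.16 = 21.31 m/s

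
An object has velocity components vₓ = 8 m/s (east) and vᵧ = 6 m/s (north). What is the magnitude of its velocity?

|v| = √(vₓ² + vᵧ²) = √(8² + 6²) = √(100) = 10.0 m/s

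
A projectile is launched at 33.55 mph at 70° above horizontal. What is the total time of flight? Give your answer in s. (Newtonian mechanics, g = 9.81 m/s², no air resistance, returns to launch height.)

v₀ = 33.55 mph × 0.44704 = 14.9982 m/s
T = 2 × v₀ × sin(θ) / g = 2 × 14.9982 × sin(70°) / 9.81 = 2 × 14.9982 × 0.939693 / 9.81 = 2.873 s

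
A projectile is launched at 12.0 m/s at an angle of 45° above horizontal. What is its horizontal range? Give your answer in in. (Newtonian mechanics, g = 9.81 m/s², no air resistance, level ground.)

R = v₀² × sin(2θ) / g = 12.0² × sin(2 × 45°) / 9.81 = 144.0 × 1.0 / 9.81 = 14.6789 m
R = 14.6789 m / 0.0254 = 577.9 in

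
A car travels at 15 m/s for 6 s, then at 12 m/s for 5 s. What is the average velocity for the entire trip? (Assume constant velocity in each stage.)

d₁ = v₁t₁ = 15 × 6 = 90 m
d₂ = v₂t₂ = 12 × 5 = 60 m
d_total = 150 m, t_total = 11 s
v_avg = d_total/t_total = 150/11 = 13.64 m/s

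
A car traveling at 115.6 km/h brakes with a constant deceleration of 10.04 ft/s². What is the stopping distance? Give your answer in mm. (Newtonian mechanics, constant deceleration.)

v₀ = 115.6 km/h × 0.2777777777777778 = 32.1111 m/s
a = 10.04 ft/s² × 0.3048 = 3.06019 m/s²
d = v₀² / (2a) = 32.1111² / (2 × 3.06019) = 1031.12 / 6.12038 = 168.473 m
d = 168.473 m / 0.001 = 168500 mm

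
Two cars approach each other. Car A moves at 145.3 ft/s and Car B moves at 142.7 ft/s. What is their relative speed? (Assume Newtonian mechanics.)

v_rel = v_A + v_B = 145.3 + 142.7 = 288.0 ft/s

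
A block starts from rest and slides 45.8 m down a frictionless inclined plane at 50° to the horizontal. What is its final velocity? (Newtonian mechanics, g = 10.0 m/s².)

a = g sin(θ) = 10.0 × sin(50°) = 7.6604 m/s²
v = √(2ad) = √(2 × 7.6604 × 45.8) = 26.49 m/s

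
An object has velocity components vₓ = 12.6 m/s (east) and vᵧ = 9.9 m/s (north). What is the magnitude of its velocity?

|v| = √(vₓ² + vᵧ²) = √(12.6² + 9.9²) = √(256.77) = 16.02 m/s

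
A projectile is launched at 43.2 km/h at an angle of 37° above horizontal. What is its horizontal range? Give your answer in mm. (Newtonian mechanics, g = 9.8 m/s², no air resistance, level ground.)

v₀ = 43.2 km/h × 0.2777777777777778 = 12.0 m/s
R = v₀² × sin(2θ) / g = 12.0² × sin(2 × 37°) / 9.8 = 144.0 × 0.961262 / 9.8 = 14.1247 m
R = 14.1247 m / 0.001 = 14120 mm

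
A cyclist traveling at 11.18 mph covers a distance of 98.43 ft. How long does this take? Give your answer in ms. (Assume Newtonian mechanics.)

d = 98.43 ft × 0.3048 = 30.0015 m
v = 11.18 mph × 0.44704 = 4.99791 m/s
t = d / v = 30.0015 / 4.99791 = 6.00281 s
t = 6.00281 s / 0.001 = 6003 ms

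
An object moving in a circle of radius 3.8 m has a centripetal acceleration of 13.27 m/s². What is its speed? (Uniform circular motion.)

v = √(a_c × r) = √(13.27 × 3.8) = 7.1 m/s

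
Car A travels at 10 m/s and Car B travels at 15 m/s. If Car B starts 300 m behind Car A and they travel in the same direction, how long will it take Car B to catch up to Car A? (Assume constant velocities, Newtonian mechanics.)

Relative speed: v_rel = 15 - 10 = 5 m/s
Time to catch: t = d₀/v_rel = 300/5 = 60.0 s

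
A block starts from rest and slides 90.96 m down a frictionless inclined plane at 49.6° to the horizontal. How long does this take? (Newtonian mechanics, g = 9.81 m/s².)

a = g sin(θ) = 9.81 × sin(49.6°) = 7.4707 m/s²
t = √(2d/a) = √(2 × 90.96 / 7.4707) = 4.93 s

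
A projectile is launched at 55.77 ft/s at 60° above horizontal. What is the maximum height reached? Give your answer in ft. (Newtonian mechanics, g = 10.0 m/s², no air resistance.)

v₀ = 55.77 ft/s × 0.3048 = 16.9987 m/s
H = v₀² × sin²(θ) / (2g) = 16.9987² × sin(60°)² / (2 × 10.0) = 288.956 × 0.75 / 20.0 = 10.8359 m
H = 10.8359 m / 0.3048 = 35.55 ft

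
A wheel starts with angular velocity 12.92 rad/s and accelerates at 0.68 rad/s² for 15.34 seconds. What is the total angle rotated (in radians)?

θ = ω₀t + ½αt² = 12.92×15.34 + ½×0.68×15.34² = 278.2 rad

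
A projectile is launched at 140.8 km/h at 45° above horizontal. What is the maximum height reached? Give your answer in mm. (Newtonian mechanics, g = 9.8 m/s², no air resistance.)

v₀ = 140.8 km/h × 0.2777777777777778 = 39.1111 m/s
H = v₀² × sin²(θ) / (2g) = 39.1111² × sin(45°)² / (2 × 9.8) = 1529.68 × 0.5 / 19.6 = 39.0224 m
H = 39.0224 m / 0.001 = 39020 mm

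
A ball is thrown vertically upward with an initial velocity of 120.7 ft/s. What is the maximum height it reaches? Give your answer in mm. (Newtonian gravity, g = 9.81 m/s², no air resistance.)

v₀ = 120.7 ft/s × 0.3048 = 36.7894 m/s
h_max = v₀² / (2g) = 36.7894² / (2 × 9.81) = 1353.46 / 19.62 = 68.9837 m
h_max = 68.9837 m / 0.001 = 68980 mm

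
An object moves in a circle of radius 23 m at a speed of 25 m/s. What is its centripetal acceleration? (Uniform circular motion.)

a_c = v²/r = 25²/23 = 625/23 = 27.17 m/s²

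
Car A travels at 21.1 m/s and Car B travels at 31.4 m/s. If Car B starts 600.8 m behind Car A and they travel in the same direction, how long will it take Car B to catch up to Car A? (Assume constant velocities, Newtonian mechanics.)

Relative speed: v_rel = 31.4 - 21.1 = 10.3 m/s
Time to catch: t = d₀/v_rel = 600.8/10.3 = 58.33 s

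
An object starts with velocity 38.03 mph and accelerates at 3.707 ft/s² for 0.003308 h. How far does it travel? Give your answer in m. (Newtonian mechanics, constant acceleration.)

v₀ = 38.03 mph × 0.44704 = 17.0009 m/s
a = 3.707 ft/s² × 0.3048 = 1.12989 m/s²
t = 0.003308 h × 3600.0 = 11.9088 s
d = v₀ × t + ½ × a × t² = 17.0009 × 11.9088 + 0.5 × 1.12989 × 11.9088² = 282.6 m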